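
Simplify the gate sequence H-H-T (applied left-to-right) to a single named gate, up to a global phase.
T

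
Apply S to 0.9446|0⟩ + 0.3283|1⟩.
0.9446|0⟩ + 0.3283i|1⟩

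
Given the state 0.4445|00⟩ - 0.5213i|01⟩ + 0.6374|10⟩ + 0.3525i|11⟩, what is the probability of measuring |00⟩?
0.1976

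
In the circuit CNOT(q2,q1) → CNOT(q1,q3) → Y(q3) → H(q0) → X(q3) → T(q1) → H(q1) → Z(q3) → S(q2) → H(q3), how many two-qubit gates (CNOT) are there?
2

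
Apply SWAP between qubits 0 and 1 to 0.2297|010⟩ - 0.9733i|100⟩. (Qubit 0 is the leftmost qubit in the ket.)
-0.9733i|010⟩ + 0.2297|100⟩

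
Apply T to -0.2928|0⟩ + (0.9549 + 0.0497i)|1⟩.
-0.2928|0⟩ + (0.6401 + 0.7104i)|1⟩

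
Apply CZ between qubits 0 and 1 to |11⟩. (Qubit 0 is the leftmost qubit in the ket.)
-|11⟩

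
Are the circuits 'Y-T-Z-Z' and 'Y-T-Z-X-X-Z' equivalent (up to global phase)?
Yes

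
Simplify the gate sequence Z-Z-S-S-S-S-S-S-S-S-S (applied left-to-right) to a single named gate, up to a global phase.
S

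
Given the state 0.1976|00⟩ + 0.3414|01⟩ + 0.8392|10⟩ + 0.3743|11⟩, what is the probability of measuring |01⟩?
0.1166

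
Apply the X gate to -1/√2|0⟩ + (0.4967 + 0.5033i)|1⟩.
(0.4967 + 0.5033i)|0⟩ - 1/√2|1⟩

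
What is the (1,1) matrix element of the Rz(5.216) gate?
(-0.861 + 0.5086i)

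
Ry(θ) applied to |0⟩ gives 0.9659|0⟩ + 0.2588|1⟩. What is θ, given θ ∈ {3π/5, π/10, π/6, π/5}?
π/6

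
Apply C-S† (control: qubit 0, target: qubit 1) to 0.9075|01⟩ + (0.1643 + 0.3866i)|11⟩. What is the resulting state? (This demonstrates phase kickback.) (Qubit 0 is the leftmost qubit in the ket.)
0.9075|01⟩ + (0.3866 - 0.1643i)|11⟩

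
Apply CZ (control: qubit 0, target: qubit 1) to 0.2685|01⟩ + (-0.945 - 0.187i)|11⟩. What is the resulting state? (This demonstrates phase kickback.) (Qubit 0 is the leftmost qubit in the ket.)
0.2685|01⟩ + (0.945 + 0.187i)|11⟩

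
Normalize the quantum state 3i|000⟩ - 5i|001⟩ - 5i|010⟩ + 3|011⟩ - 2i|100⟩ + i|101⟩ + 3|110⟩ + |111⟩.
0.3293i|000⟩ - 0.5488i|001⟩ - 0.5488i|010⟩ + 0.3293|011⟩ - 0.2195i|100⟩ + 0.1098i|101⟩ + 0.3293|110⟩ + 0.1098|111⟩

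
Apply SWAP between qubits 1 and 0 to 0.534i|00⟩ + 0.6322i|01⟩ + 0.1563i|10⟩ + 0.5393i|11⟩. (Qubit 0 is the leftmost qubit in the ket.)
0.534i|00⟩ + 0.1563i|01⟩ + 0.6322i|10⟩ + 0.5393i|11⟩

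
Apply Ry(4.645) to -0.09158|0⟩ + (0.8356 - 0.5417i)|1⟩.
(-0.5479 + 0.3957i)|0⟩ + (-0.6375 + 0.3699i)|1⟩

Ry(4.645) = [[cos(θ/2), −sin(θ/2)], [sin(θ/2), cos(θ/2)]]; θ = 4.645, cos(θ/2) ≈ -0.682884, sin(θ/2) ≈ 0.730527.
With a = amp(|0⟩) = -0.09158 and b = amp(|1⟩) = (0.8356 - 0.5417i):
new amp(|0⟩) = (-0.682884)·a + (-0.730527)·b = (-0.5479 + 0.3957i)
new amp(|1⟩) = (0.730527)·a + (-0.682884)·b = (-0.6375 + 0.3699i)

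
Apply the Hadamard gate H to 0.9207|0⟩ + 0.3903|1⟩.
0.927|0⟩ + 0.375|1⟩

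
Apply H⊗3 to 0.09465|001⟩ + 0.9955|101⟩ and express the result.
0.3854|000⟩ - 0.3854|001⟩ + 0.3854|010⟩ - 0.3854|011⟩ - 0.3185|100⟩ + 0.3185|101⟩ - 0.3185|110⟩ + 0.3185|111⟩

H⊗3 gives amp(|y⟩) = (1/2√2) Σ_x (−1)^(x·y) amp(|x⟩), where x·y is the number of positions in which both x and y have a 1.
|000⟩: (0.09465 + 0.9955)/(2√2) = 0.3854
|001⟩: (-0.09465 - 0.9955)/(2√2) = -0.3854
|010⟩: (0.09465 + 0.9955)/(2√2) = 0.3854
|011⟩: (-0.09465 - 0.9955)/(2√2) = -0.3854
|100⟩: (0.09465 - 0.9955)/(2√2) = -0.3185
|101⟩: (-0.09465 + 0.9955)/(2√2) = 0.3185
|110⟩: (0.09465 - 0.9955)/(2√2) = -0.3185
|111⟩: (-0.09465 + 0.9955)/(2√2) = 0.3185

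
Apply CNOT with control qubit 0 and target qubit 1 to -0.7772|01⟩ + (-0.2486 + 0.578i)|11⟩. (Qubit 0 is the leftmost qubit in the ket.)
-0.7772|01⟩ + (-0.2486 + 0.578i)|10⟩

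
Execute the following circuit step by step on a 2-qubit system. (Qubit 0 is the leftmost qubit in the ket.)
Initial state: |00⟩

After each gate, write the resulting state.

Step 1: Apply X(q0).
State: |10⟩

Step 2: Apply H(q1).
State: 1/√2|10⟩ + 1/√2|11⟩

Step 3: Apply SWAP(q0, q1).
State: 1/√2|01⟩ + 1/√2|11⟩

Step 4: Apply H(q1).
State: 1/2|00⟩ - 1/2|01⟩ + 1/2|10⟩ - 1/2|11⟩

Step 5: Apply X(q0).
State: 1/2|00⟩ - 1/2|01⟩ + 1/2|10⟩ - 1/2|11⟩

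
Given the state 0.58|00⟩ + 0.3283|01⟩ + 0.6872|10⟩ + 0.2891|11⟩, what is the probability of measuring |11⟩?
0.08358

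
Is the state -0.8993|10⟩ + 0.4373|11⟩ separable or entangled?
Separable

Writing the state as a|00⟩ + b|01⟩ + c|10⟩ + d|11⟩, it is a product state iff ad − bc = 0.
Here (a, b, c, d) = (0, 0, -0.8993, 0.4373): ad − bc = (0)(0.4373) − (0)(-0.8993) = 0, so the state is separable.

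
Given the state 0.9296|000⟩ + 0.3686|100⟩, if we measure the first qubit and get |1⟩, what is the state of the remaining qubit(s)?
|00⟩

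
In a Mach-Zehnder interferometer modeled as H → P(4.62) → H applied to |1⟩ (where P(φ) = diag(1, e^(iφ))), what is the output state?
(0.5461 + 0.4979i)|0⟩ + (0.4539 - 0.4979i)|1⟩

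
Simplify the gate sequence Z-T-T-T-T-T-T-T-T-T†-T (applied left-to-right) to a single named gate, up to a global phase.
Z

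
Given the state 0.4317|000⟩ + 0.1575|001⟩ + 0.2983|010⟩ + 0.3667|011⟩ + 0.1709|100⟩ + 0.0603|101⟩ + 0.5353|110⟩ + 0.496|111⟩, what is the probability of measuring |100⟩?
0.02921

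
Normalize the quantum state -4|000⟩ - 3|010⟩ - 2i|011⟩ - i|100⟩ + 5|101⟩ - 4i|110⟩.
-0.4747|000⟩ - 0.356|010⟩ - 0.2374i|011⟩ - 0.1187i|100⟩ + 0.5934|101⟩ - 0.4747i|110⟩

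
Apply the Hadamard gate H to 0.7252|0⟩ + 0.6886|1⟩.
0.9997|0⟩ + 0.02588|1⟩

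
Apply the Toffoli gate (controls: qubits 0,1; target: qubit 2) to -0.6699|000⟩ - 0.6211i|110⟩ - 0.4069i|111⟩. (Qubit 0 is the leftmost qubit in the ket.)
-0.6699|000⟩ - 0.4069i|110⟩ - 0.6211i|111⟩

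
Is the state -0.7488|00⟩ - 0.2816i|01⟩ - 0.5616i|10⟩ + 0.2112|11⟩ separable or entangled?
Separable

Writing the state as a|00⟩ + b|01⟩ + c|10⟩ + d|11⟩, it is a product state iff ad − bc = 0.
Here (a, b, c, d) = (-0.7488, -0.2816i, -0.5616i, 0.2112): ad − bc = (-0.7488)(0.2112) − (-0.2816i)(-0.5616i) = 0, so the state is separable.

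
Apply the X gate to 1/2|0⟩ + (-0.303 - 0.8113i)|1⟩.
(-0.303 - 0.8113i)|0⟩ + 1/2|1⟩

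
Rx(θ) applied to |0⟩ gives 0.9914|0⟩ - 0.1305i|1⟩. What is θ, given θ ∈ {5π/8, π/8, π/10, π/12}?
π/12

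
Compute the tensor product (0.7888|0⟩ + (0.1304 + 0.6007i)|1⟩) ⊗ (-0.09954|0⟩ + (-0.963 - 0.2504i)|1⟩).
-0.07852|00⟩ + (-0.7596 - 0.1975i)|01⟩ + (-0.01298 - 0.05979i)|10⟩ + (0.02484 - 0.6111i)|11⟩

amp(|b₁b₂…⟩) = product of the factor amplitudes for bits b₁, b₂, …; only kets whose every factor amplitude is nonzero survive.
|00⟩: (0.7888)(-0.09954) = -0.07852
|01⟩: (0.7888)(-0.963 - 0.2504i) = (-0.7596 - 0.1975i)
|10⟩: (0.1304 + 0.6007i)(-0.09954) = (-0.01298 - 0.05979i)
|11⟩: (0.1304 + 0.6007i)(-0.963 - 0.2504i) = (0.02484 - 0.6111i)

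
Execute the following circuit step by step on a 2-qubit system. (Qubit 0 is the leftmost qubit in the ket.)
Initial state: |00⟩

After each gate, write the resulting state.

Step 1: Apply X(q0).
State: |10⟩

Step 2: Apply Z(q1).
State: |10⟩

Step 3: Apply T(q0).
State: (1/√2 + (1/√2)i)|10⟩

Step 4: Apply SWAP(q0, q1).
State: (1/√2 + (1/√2)i)|01⟩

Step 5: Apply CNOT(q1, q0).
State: (1/√2 + (1/√2)i)|11⟩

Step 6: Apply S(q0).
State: (-1/√2 + (1/√2)i)|11⟩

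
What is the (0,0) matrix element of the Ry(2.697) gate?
0.2205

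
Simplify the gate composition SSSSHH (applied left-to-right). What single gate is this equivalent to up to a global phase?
I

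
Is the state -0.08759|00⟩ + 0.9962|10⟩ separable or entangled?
Separable

Writing the state as a|00⟩ + b|01⟩ + c|10⟩ + d|11⟩, it is a product state iff ad − bc = 0.
Here (a, b, c, d) = (-0.08759, 0, 0.9962, 0): ad − bc = (-0.08759)(0) − (0)(0.9962) = 0, so the state is separable.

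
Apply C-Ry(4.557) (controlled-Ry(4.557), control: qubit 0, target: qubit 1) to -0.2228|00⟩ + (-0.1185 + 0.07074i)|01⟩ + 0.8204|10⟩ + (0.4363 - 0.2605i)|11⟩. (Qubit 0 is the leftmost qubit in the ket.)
-0.2228|00⟩ + (-0.1185 + 0.07074i)|01⟩ + (-0.8649 + 0.1979i)|10⟩ + (0.3398 + 0.1693i)|11⟩

C-Ry(4.557) leaves the control-|0⟩ kets |00⟩, |01⟩ unchanged and applies Ry(4.557) to qubit 1 on the control-|1⟩ pair (|10⟩, |11⟩).
Ry(4.557) = [[cos(θ/2), −sin(θ/2)], [sin(θ/2), cos(θ/2)]]; θ = 4.557, cos(θ/2) ≈ -0.650091, sin(θ/2) ≈ 0.759857.
With a = amp(|10⟩) = 0.8204 and b = amp(|11⟩) = (0.4363 - 0.2605i):
new amp(|10⟩) = (-0.650091)·a + (-0.759857)·b = (-0.8649 + 0.1979i)
new amp(|11⟩) = (0.759857)·a + (-0.650091)·b = (0.3398 + 0.1693i)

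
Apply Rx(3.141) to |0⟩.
0.0002963|0⟩ - i|1⟩

Rx(3.141) = [[cos(θ/2), −i·sin(θ/2)], [−i·sin(θ/2), cos(θ/2)]]; θ = 3.141, cos(θ/2) ≈ 0.000296327, sin(θ/2) ≈ 1.
With a = amp(|0⟩) = 1 and b = amp(|1⟩) = 0:
new amp(|0⟩) = (0.000296327)·a + (-i)·b = 0.0002963
new amp(|1⟩) = (-i)·a + (0.000296327)·b = -i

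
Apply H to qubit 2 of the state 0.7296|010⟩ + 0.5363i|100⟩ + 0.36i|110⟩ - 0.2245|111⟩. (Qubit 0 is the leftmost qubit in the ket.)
0.5159|010⟩ + 0.5159|011⟩ + 0.3792i|100⟩ + 0.3792i|101⟩ + (-0.1587 + 0.2546i)|110⟩ + (0.1587 + 0.2546i)|111⟩

H on qubit 2 mixes each pair of kets that differ only in qubit 2: amplitudes (a, b) of (|…0…⟩, |…1…⟩) become ((a + b)/√2, (a − b)/√2). Kets absent from the input have amplitude 0.
(|010⟩, |011⟩): (a, b) = (0.7296, 0) → (0.5159, 0.5159)
(|100⟩, |101⟩): (a, b) = (0.5363i, 0) → (0.3792i, 0.3792i)
(|110⟩, |111⟩): (a, b) = (0.36i, -0.2245) → ((-0.1587 + 0.2546i), (0.1587 + 0.2546i))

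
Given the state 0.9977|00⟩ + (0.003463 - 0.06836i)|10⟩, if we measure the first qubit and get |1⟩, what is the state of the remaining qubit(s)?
(0.05059 - 0.9987i)|0⟩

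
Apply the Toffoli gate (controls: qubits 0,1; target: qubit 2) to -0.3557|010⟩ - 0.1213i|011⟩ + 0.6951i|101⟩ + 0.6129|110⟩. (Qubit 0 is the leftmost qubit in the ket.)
-0.3557|010⟩ - 0.1213i|011⟩ + 0.6951i|101⟩ + 0.6129|111⟩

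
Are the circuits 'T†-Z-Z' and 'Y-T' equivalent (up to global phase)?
No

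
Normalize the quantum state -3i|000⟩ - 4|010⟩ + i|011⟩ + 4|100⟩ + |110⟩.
-0.4575i|000⟩ - 0.61|010⟩ + 0.1525i|011⟩ + 0.61|100⟩ + 0.1525|110⟩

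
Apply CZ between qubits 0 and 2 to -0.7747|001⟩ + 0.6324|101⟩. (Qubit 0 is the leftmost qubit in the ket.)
-0.7747|001⟩ - 0.6324|101⟩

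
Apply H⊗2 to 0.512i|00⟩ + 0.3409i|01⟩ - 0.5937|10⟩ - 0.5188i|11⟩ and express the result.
(-0.2969 + 0.1671i)|00⟩ + (-0.2969 + 0.345i)|01⟩ + (0.2969 + 0.6859i)|10⟩ + (0.2969 - 0.1739i)|11⟩

H⊗2 gives amp(|y⟩) = (1/2) Σ_x (−1)^(x·y) amp(|x⟩), where x·y is the number of positions in which both x and y have a 1.
|00⟩: (0.512i + 0.3409i - 0.5937 - 0.5188i)/2 = (-0.2969 + 0.1671i)
|01⟩: (0.512i - 0.3409i - 0.5937 + 0.5188i)/2 = (-0.2969 + 0.345i)
|10⟩: (0.512i + 0.3409i + 0.5937 + 0.5188i)/2 = (0.2969 + 0.6859i)
|11⟩: (0.512i - 0.3409i + 0.5937 - 0.5188i)/2 = (0.2969 - 0.1739i)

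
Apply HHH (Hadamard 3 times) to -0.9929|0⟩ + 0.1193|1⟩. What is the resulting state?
-0.6177|0⟩ - 0.7864|1⟩

H² = I, so H^3 = H: a single Hadamard. With (a, b) = (-0.9929, 0.1193), H gives ((a + b)/√2, (a − b)/√2) = (-0.6177, -0.7864).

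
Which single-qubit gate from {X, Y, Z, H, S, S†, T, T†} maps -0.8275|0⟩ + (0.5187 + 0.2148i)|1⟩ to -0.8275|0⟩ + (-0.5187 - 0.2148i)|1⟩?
Z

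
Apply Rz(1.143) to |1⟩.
(0.8411 + 0.5409i)|1⟩

Rz(1.143) = [[e^(−iθ/2), 0], [0, e^(iθ/2)]] with e^(±iθ/2) = cos(θ/2) ± i·sin(θ/2); θ = 1.143, cos(θ/2) ≈ 0.841091, sin(θ/2) ≈ 0.540894.
With a = amp(|0⟩) = 0 and b = amp(|1⟩) = 1:
new amp(|0⟩) = (0.841091 - 0.540894i)·a = 0
new amp(|1⟩) = (0.841091 + 0.540894i)·b = (0.8411 + 0.5409i)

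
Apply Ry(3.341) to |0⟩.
-0.09954|0⟩ + 0.995|1⟩

Ry(3.341) = [[cos(θ/2), −sin(θ/2)], [sin(θ/2), cos(θ/2)]]; θ = 3.341, cos(θ/2) ≈ -0.0995386, sin(θ/2) ≈ 0.995034.
With a = amp(|0⟩) = 1 and b = amp(|1⟩) = 0:
new amp(|0⟩) = (-0.0995386)·a + (-0.995034)·b = -0.09954
new amp(|1⟩) = (0.995034)·a + (-0.0995386)·b = 0.995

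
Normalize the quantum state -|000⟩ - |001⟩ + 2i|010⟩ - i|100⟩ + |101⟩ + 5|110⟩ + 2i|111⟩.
-0.1644|000⟩ - 0.1644|001⟩ + 0.3288i|010⟩ - 0.1644i|100⟩ + 0.1644|101⟩ + 0.822|110⟩ + 0.3288i|111⟩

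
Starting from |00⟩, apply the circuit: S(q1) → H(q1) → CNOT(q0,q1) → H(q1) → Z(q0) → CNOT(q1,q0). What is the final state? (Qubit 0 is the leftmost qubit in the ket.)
|00⟩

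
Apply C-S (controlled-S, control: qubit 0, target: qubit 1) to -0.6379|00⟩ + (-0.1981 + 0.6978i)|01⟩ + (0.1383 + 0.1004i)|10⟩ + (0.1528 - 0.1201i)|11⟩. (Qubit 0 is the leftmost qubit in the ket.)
-0.6379|00⟩ + (-0.1981 + 0.6978i)|01⟩ + (0.1383 + 0.1004i)|10⟩ + (0.1201 + 0.1528i)|11⟩

C-S leaves the control-|0⟩ kets |00⟩, |01⟩ unchanged and applies S to qubit 1 on the control-|1⟩ pair (|10⟩, |11⟩).
S = [[1, 0], [0, i]].
With a = amp(|10⟩) = (0.1383 + 0.1004i) and b = amp(|11⟩) = (0.1528 - 0.1201i):
new amp(|10⟩) = (1)·a = (0.1383 + 0.1004i)
new amp(|11⟩) = (i)·b = (0.1201 + 0.1528i)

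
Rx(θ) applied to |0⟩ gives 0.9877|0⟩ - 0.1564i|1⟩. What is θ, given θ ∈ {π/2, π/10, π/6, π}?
π/10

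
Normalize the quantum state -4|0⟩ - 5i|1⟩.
-0.6247|0⟩ - 0.7809i|1⟩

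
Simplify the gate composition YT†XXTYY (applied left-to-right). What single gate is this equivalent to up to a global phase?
Y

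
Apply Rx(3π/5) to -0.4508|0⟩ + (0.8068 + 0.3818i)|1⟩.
(0.04391 - 0.6527i)|0⟩ + (0.4742 + 0.5891i)|1⟩

Rx(3π/5) = [[cos(θ/2), −i·sin(θ/2)], [−i·sin(θ/2), cos(θ/2)]]; θ = 3π/5, cos(θ/2) ≈ 0.587785, sin(θ/2) ≈ 0.809017.
With a = amp(|0⟩) = -0.4508 and b = amp(|1⟩) = (0.8068 + 0.3818i):
new amp(|0⟩) = (0.587785)·a + (-0.809017i)·b = (0.04391 - 0.6527i)
new amp(|1⟩) = (-0.809017i)·a + (0.587785)·b = (0.4742 + 0.5891i)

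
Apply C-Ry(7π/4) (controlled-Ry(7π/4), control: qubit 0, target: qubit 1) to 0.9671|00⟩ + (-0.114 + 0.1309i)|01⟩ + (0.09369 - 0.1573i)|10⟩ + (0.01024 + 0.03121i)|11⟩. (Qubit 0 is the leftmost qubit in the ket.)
0.9671|00⟩ + (-0.114 + 0.1309i)|01⟩ + (-0.09048 + 0.1334i)|10⟩ + (0.02639 - 0.08903i)|11⟩

C-Ry(7π/4) leaves the control-|0⟩ kets |00⟩, |01⟩ unchanged and applies Ry(7π/4) to qubit 1 on the control-|1⟩ pair (|10⟩, |11⟩).
Ry(7π/4) = [[cos(θ/2), −sin(θ/2)], [sin(θ/2), cos(θ/2)]]; θ = 7π/4, cos(θ/2) ≈ -0.92388, sin(θ/2) ≈ 0.382683.
With a = amp(|10⟩) = (0.09369 - 0.1573i) and b = amp(|11⟩) = (0.01024 + 0.03121i):
new amp(|10⟩) = (-0.92388)·a + (-0.382683)·b = (-0.09048 + 0.1334i)
new amp(|11⟩) = (0.382683)·a + (-0.92388)·b = (0.02639 - 0.08903i)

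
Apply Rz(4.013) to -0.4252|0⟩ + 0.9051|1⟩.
(0.1795 + 0.3855i)|0⟩ + (-0.382 + 0.8205i)|1⟩

Rz(4.013) = [[e^(−iθ/2), 0], [0, e^(iθ/2)]] with e^(±iθ/2) = cos(θ/2) ± i·sin(θ/2); θ = 4.013, cos(θ/2) ≈ -0.422048, sin(θ/2) ≈ 0.906573.
With a = amp(|0⟩) = -0.4252 and b = amp(|1⟩) = 0.9051:
new amp(|0⟩) = (-0.422048 - 0.906573i)·a = (0.1795 + 0.3855i)
new amp(|1⟩) = (-0.422048 + 0.906573i)·b = (-0.382 + 0.8205i)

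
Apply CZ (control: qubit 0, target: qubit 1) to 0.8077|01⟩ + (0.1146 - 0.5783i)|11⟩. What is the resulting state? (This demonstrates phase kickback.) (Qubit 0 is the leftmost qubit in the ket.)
0.8077|01⟩ + (-0.1146 + 0.5783i)|11⟩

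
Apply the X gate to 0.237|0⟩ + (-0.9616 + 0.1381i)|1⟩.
(-0.9616 + 0.1381i)|0⟩ + 0.237|1⟩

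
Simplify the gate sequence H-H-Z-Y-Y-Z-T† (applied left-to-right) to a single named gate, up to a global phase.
T†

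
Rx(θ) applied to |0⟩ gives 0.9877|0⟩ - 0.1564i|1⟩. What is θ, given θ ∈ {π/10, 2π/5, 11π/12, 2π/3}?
π/10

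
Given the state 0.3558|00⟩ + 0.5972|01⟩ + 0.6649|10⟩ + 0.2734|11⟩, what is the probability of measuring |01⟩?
0.3566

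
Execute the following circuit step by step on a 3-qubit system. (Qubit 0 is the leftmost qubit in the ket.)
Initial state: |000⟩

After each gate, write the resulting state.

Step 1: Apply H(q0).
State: 1/√2|000⟩ + 1/√2|100⟩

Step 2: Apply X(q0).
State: 1/√2|000⟩ + 1/√2|100⟩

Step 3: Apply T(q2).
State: 1/√2|000⟩ + 1/√2|100⟩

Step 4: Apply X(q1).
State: 1/√2|010⟩ + 1/√2|110⟩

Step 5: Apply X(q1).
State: 1/√2|000⟩ + 1/√2|100⟩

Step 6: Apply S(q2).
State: 1/√2|000⟩ + 1/√2|100⟩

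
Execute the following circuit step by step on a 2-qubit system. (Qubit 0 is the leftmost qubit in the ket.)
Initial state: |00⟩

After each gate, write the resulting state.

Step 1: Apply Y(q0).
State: i|10⟩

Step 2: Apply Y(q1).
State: -|11⟩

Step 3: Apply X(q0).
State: -|01⟩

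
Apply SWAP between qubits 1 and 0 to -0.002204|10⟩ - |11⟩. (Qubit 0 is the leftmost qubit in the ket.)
-0.002204|01⟩ - |11⟩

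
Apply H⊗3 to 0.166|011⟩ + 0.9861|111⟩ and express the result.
0.4073|000⟩ - 0.4073|001⟩ - 0.4073|010⟩ + 0.4073|011⟩ - 0.2899|100⟩ + 0.2899|101⟩ + 0.2899|110⟩ - 0.2899|111⟩

H⊗3 gives amp(|y⟩) = (1/2√2) Σ_x (−1)^(x·y) amp(|x⟩), where x·y is the number of positions in which both x and y have a 1.
|000⟩: (0.166 + 0.9861)/(2√2) = 0.4073
|001⟩: (-0.166 - 0.9861)/(2√2) = -0.4073
|010⟩: (-0.166 - 0.9861)/(2√2) = -0.4073
|011⟩: (0.166 + 0.9861)/(2√2) = 0.4073
|100⟩: (0.166 - 0.9861)/(2√2) = -0.2899
|101⟩: (-0.166 + 0.9861)/(2√2) = 0.2899
|110⟩: (-0.166 + 0.9861)/(2√2) = 0.2899
|111⟩: (0.166 - 0.9861)/(2√2) = -0.2899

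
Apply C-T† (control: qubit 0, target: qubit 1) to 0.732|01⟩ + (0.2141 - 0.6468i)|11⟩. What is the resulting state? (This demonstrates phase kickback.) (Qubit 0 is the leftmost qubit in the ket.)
0.732|01⟩ + (-0.306 - 0.6087i)|11⟩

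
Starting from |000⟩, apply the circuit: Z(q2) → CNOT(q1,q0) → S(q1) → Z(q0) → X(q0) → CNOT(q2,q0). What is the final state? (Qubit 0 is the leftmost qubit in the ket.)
|100⟩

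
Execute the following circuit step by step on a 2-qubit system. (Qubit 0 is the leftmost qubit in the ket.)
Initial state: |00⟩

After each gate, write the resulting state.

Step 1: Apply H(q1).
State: 1/√2|00⟩ + 1/√2|01⟩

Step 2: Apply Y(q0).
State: (1/√2)i|10⟩ + (1/√2)i|11⟩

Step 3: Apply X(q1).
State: (1/√2)i|10⟩ + (1/√2)i|11⟩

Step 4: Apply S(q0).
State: -1/√2|10⟩ - 1/√2|11⟩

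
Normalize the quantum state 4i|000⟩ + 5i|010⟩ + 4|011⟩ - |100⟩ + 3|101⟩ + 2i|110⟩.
0.4747i|000⟩ + 0.5934i|010⟩ + 0.4747|011⟩ - 0.1187|100⟩ + 0.356|101⟩ + 0.2374i|110⟩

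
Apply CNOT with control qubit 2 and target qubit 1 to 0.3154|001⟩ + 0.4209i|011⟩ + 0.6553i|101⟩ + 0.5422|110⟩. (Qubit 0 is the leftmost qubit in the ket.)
0.4209i|001⟩ + 0.3154|011⟩ + 0.5422|110⟩ + 0.6553i|111⟩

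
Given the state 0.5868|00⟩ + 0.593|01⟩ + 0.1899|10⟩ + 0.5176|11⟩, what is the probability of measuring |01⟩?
0.3516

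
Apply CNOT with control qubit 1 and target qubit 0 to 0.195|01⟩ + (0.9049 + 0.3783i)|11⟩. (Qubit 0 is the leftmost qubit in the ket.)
(0.9049 + 0.3783i)|01⟩ + 0.195|11⟩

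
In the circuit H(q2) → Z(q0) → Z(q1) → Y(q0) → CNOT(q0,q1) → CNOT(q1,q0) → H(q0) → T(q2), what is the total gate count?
8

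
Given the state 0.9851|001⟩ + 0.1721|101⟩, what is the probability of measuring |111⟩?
0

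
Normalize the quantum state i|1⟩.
i|1⟩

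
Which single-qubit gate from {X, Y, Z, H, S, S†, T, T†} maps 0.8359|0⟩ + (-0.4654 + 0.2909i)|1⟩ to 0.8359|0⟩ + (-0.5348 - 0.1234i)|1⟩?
T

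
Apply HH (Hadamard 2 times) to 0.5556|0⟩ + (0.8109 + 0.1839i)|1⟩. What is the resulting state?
0.5556|0⟩ + (0.8109 + 0.1839i)|1⟩

H² = I, so an even number of Hadamards cancels: H^2 = I and the state is unchanged.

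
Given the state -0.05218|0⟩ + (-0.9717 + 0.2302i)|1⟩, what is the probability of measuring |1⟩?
0.9972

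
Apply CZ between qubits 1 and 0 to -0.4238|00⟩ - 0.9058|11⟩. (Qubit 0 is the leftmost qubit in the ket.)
-0.4238|00⟩ + 0.9058|11⟩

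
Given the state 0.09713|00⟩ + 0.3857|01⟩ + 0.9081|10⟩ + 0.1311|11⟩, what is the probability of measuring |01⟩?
0.1488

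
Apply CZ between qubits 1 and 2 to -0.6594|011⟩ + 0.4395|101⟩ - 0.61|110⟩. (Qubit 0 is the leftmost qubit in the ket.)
0.6594|011⟩ + 0.4395|101⟩ - 0.61|110⟩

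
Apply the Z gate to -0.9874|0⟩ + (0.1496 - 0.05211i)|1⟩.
-0.9874|0⟩ + (-0.1496 + 0.05211i)|1⟩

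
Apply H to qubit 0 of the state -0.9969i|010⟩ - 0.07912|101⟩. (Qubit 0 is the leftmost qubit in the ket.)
-0.05595|001⟩ - 0.7049i|010⟩ + 0.05595|101⟩ - 0.7049i|110⟩

H on qubit 0 mixes each pair of kets that differ only in qubit 0: amplitudes (a, b) of (|…0…⟩, |…1…⟩) become ((a + b)/√2, (a − b)/√2). Kets absent from the input have amplitude 0.
(|001⟩, |101⟩): (a, b) = (0, -0.07912) → (-0.05595, 0.05595)
(|010⟩, |110⟩): (a, b) = (-0.9969i, 0) → (-0.7049i, -0.7049i)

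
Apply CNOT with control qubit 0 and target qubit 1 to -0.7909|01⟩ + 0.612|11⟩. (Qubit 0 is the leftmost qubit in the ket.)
-0.7909|01⟩ + 0.612|10⟩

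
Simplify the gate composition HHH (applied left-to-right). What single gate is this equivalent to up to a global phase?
H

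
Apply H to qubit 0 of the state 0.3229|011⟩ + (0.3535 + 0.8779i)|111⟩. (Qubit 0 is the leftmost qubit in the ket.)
(0.4783 + 0.6208i)|011⟩ + (-0.02164 - 0.6208i)|111⟩

H on qubit 0 mixes each pair of kets that differ only in qubit 0: amplitudes (a, b) of (|…0…⟩, |…1…⟩) become ((a + b)/√2, (a − b)/√2). Kets absent from the input have amplitude 0.
(|011⟩, |111⟩): (a, b) = (0.3229, (0.3535 + 0.8779i)) → ((0.4783 + 0.6208i), (-0.02164 - 0.6208i))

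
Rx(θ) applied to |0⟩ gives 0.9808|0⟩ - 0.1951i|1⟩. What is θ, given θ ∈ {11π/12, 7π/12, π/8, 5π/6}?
π/8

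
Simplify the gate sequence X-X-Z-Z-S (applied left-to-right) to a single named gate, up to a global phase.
S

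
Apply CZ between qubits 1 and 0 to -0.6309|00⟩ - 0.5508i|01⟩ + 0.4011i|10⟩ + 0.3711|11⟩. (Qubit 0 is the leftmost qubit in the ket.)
-0.6309|00⟩ - 0.5508i|01⟩ + 0.4011i|10⟩ - 0.3711|11⟩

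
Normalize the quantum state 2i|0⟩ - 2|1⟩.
(1/√2)i|0⟩ - 1/√2|1⟩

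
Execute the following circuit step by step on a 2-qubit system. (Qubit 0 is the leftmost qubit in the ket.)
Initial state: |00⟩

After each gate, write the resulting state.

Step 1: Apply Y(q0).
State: i|10⟩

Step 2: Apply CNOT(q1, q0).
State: i|10⟩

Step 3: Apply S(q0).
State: -|10⟩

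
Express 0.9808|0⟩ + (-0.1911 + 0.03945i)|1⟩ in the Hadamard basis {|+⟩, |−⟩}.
(0.5584 + 0.0279i)|+⟩ + (0.8287 - 0.0279i)|−⟩

With |ψ⟩ = α|0⟩ + β|1⟩, the Hadamard-basis coefficients are ⟨+|ψ⟩ = (α + β)/√2 and ⟨−|ψ⟩ = (α − β)/√2.
Here α = 0.9808, β = (-0.1911 + 0.03945i): (α + β)/√2 = (0.5584 + 0.0279i), (α − β)/√2 = (0.8287 - 0.0279i).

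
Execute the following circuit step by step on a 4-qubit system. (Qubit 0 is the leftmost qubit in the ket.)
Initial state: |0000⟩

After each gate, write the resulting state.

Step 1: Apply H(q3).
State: 1/√2|0000⟩ + 1/√2|0001⟩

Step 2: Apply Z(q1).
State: 1/√2|0000⟩ + 1/√2|0001⟩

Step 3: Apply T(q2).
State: 1/√2|0000⟩ + 1/√2|0001⟩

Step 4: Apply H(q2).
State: 1/2|0000⟩ + 1/2|0001⟩ + 1/2|0010⟩ + 1/2|0011⟩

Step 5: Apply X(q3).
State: 1/2|0000⟩ + 1/2|0001⟩ + 1/2|0010⟩ + 1/2|0011⟩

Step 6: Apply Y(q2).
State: -(1/2)i|0000⟩ - (1/2)i|0001⟩ + (1/2)i|0010⟩ + (1/2)i|0011⟩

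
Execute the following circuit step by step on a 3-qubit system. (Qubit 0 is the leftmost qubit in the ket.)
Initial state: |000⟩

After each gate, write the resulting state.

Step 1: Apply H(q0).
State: 1/√2|000⟩ + 1/√2|100⟩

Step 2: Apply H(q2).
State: 1/2|000⟩ + 1/2|001⟩ + 1/2|100⟩ + 1/2|101⟩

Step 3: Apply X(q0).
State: 1/2|000⟩ + 1/2|001⟩ + 1/2|100⟩ + 1/2|101⟩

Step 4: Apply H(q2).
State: 1/√2|000⟩ + 1/√2|100⟩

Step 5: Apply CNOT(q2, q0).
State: 1/√2|000⟩ + 1/√2|100⟩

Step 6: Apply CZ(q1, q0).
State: 1/√2|000⟩ + 1/√2|100⟩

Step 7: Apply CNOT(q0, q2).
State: 1/√2|000⟩ + 1/√2|101⟩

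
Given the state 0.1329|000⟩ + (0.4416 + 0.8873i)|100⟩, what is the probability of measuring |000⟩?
0.01766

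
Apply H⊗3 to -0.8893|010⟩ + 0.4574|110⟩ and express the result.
-0.1527|000⟩ - 0.1527|001⟩ + 0.1527|010⟩ + 0.1527|011⟩ - 0.4761|100⟩ - 0.4761|101⟩ + 0.4761|110⟩ + 0.4761|111⟩

H⊗3 gives amp(|y⟩) = (1/2√2) Σ_x (−1)^(x·y) amp(|x⟩), where x·y is the number of positions in which both x and y have a 1.
|000⟩: (-0.8893 + 0.4574)/(2√2) = -0.1527
|001⟩: (-0.8893 + 0.4574)/(2√2) = -0.1527
|010⟩: (0.8893 - 0.4574)/(2√2) = 0.1527
|011⟩: (0.8893 - 0.4574)/(2√2) = 0.1527
|100⟩: (-0.8893 - 0.4574)/(2√2) = -0.4761
|101⟩: (-0.8893 - 0.4574)/(2√2) = -0.4761
|110⟩: (0.8893 + 0.4574)/(2√2) = 0.4761
|111⟩: (0.8893 + 0.4574)/(2√2) = 0.4761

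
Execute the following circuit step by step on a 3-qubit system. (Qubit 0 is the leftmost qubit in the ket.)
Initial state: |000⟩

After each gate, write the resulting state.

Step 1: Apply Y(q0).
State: i|100⟩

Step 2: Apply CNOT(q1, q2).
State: i|100⟩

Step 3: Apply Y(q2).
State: -|101⟩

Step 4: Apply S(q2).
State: -i|101⟩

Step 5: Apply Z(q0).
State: i|101⟩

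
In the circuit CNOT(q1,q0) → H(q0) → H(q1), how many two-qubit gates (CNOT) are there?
1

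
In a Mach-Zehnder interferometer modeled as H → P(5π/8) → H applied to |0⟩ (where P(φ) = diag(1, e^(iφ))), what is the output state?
(0.3087 + 0.4619i)|0⟩ + (0.6913 - 0.4619i)|1⟩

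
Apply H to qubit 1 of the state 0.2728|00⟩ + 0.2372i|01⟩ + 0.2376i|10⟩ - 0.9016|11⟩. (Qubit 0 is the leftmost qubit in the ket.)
(0.1929 + 0.1677i)|00⟩ + (0.1929 - 0.1677i)|01⟩ + (-0.6375 + 0.168i)|10⟩ + (0.6375 + 0.168i)|11⟩

H on qubit 1 mixes each pair of kets that differ only in qubit 1: amplitudes (a, b) of (|…0…⟩, |…1…⟩) become ((a + b)/√2, (a − b)/√2). Kets absent from the input have amplitude 0.
(|00⟩, |01⟩): (a, b) = (0.2728, 0.2372i) → ((0.1929 + 0.1677i), (0.1929 - 0.1677i))
(|10⟩, |11⟩): (a, b) = (0.2376i, -0.9016) → ((-0.6375 + 0.168i), (0.6375 + 0.168i))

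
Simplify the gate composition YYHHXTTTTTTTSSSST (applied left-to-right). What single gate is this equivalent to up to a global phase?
X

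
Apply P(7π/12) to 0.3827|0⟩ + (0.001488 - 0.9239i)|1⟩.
0.3827|0⟩ + (0.892 + 0.2406i)|1⟩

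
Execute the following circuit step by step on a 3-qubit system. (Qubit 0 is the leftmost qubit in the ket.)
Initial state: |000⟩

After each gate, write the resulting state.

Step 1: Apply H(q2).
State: 1/√2|000⟩ + 1/√2|001⟩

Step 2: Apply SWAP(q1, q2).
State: 1/√2|000⟩ + 1/√2|010⟩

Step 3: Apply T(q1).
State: 1/√2|000⟩ + (1/2 + (1/2)i)|010⟩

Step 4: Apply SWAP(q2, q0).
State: 1/√2|000⟩ + (1/2 + (1/2)i)|010⟩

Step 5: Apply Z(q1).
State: 1/√2|000⟩ + (-1/2 - (1/2)i)|010⟩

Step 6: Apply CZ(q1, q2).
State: 1/√2|000⟩ + (-1/2 - (1/2)i)|010⟩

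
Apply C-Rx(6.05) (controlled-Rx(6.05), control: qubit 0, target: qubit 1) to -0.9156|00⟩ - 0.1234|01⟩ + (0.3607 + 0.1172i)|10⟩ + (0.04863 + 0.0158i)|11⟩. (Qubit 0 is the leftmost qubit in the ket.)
-0.9156|00⟩ - 0.1234|01⟩ + (-0.3564 - 0.1221i)|10⟩ + (-0.03467 - 0.05765i)|11⟩

C-Rx(6.05) leaves the control-|0⟩ kets |00⟩, |01⟩ unchanged and applies Rx(6.05) to qubit 1 on the control-|1⟩ pair (|10⟩, |11⟩).
Rx(6.05) = [[cos(θ/2), −i·sin(θ/2)], [−i·sin(θ/2), cos(θ/2)]]; θ = 6.05, cos(θ/2) ≈ -0.993211, sin(θ/2) ≈ 0.116329.
With a = amp(|10⟩) = (0.3607 + 0.1172i) and b = amp(|11⟩) = (0.04863 + 0.0158i):
new amp(|10⟩) = (-0.993211)·a + (-0.116329i)·b = (-0.3564 - 0.1221i)
new amp(|11⟩) = (-0.116329i)·a + (-0.993211)·b = (-0.03467 - 0.05765i)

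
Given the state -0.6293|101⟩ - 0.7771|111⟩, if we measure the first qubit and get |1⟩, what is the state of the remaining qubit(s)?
-0.6293|01⟩ - 0.7771|11⟩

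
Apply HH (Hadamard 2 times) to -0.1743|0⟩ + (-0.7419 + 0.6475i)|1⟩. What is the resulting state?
-0.1743|0⟩ + (-0.7419 + 0.6475i)|1⟩

H² = I, so an even number of Hadamards cancels: H^2 = I and the state is unchanged.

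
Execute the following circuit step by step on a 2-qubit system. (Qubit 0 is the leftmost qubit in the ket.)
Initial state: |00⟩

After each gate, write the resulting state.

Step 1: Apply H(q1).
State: 1/√2|00⟩ + 1/√2|01⟩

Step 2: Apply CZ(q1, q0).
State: 1/√2|00⟩ + 1/√2|01⟩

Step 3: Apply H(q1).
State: |00⟩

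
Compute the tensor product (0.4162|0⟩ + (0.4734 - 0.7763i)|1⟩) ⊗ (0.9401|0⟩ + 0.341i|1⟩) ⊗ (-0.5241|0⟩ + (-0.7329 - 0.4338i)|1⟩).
-0.2051|000⟩ + (-0.2868 - 0.1697i)|001⟩ - 0.07438i|010⟩ + (0.06157 - 0.104i)|011⟩ + (-0.2332 + 0.3825i)|100⟩ + (-0.6428 + 0.3418i)|101⟩ + (-0.1387 - 0.08461i)|110⟩ + (-0.124 - 0.2331i)|111⟩

amp(|b₁b₂…⟩) = product of the factor amplitudes for bits b₁, b₂, …; only kets whose every factor amplitude is nonzero survive.
|000⟩: (0.4162)(0.9401)(-0.5241) = -0.2051
|001⟩: (0.4162)(0.9401)(-0.7329 - 0.4338i) = (-0.2868 - 0.1697i)
|010⟩: (0.4162)(0.341i)(-0.5241) = -0.07438i
|011⟩: (0.4162)(0.341i)(-0.7329 - 0.4338i) = (0.06157 - 0.104i)
|100⟩: (0.4734 - 0.7763i)(0.9401)(-0.5241) = (-0.2332 + 0.3825i)
|101⟩: (0.4734 - 0.7763i)(0.9401)(-0.7329 - 0.4338i) = (-0.6428 + 0.3418i)
|110⟩: (0.4734 - 0.7763i)(0.341i)(-0.5241) = (-0.1387 - 0.08461i)
|111⟩: (0.4734 - 0.7763i)(0.341i)(-0.7329 - 0.4338i) = (-0.124 - 0.2331i)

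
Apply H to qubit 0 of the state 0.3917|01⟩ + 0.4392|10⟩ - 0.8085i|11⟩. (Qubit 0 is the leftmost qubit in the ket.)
0.3106|00⟩ + (0.277 - 0.5717i)|01⟩ - 0.3106|10⟩ + (0.277 + 0.5717i)|11⟩

H on qubit 0 mixes each pair of kets that differ only in qubit 0: amplitudes (a, b) of (|…0…⟩, |…1…⟩) become ((a + b)/√2, (a − b)/√2). Kets absent from the input have amplitude 0.
(|00⟩, |10⟩): (a, b) = (0, 0.4392) → (0.3106, -0.3106)
(|01⟩, |11⟩): (a, b) = (0.3917, -0.8085i) → ((0.277 - 0.5717i), (0.277 + 0.5717i))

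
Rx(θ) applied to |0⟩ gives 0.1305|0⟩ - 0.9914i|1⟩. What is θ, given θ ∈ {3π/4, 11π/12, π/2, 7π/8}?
11π/12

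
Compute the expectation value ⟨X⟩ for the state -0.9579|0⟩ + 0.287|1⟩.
-0.5498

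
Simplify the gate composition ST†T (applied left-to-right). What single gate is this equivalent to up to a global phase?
S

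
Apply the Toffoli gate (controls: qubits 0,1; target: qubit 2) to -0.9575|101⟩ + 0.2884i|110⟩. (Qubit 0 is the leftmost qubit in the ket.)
-0.9575|101⟩ + 0.2884i|111⟩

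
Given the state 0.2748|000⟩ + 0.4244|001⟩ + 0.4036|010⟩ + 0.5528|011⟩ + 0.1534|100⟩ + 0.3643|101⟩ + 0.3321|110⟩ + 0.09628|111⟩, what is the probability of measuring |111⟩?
0.00927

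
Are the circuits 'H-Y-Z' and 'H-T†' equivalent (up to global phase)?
No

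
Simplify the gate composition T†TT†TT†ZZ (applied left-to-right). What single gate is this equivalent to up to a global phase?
T†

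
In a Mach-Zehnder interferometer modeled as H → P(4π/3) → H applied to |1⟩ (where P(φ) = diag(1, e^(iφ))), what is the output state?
(0.75 + 0.433i)|0⟩ + (0.25 - 0.433i)|1⟩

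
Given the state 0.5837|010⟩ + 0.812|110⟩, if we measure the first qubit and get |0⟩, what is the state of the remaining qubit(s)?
|10⟩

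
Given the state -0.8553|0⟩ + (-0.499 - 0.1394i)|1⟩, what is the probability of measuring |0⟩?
0.7315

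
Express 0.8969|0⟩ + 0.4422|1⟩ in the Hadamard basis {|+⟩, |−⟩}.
0.9469|+⟩ + 0.3215|−⟩

With |ψ⟩ = α|0⟩ + β|1⟩, the Hadamard-basis coefficients are ⟨+|ψ⟩ = (α + β)/√2 and ⟨−|ψ⟩ = (α − β)/√2.
Here α = 0.8969, β = 0.4422: (α + β)/√2 = 0.9469, (α − β)/√2 = 0.3215.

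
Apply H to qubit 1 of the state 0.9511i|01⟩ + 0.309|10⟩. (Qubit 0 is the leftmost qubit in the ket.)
0.6725i|00⟩ - 0.6725i|01⟩ + 0.2185|10⟩ + 0.2185|11⟩

H on qubit 1 mixes each pair of kets that differ only in qubit 1: amplitudes (a, b) of (|…0…⟩, |…1…⟩) become ((a + b)/√2, (a − b)/√2). Kets absent from the input have amplitude 0.
(|00⟩, |01⟩): (a, b) = (0, 0.9511i) → (0.6725i, -0.6725i)
(|10⟩, |11⟩): (a, b) = (0.309, 0) → (0.2185, 0.2185)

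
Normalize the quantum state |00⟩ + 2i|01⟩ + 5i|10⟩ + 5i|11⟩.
0.1348|00⟩ + 0.2697i|01⟩ + 0.6742i|10⟩ + 0.6742i|11⟩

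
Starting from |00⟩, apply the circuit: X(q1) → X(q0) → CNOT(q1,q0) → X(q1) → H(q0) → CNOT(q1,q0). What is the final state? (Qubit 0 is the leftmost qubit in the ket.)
1/√2|00⟩ + 1/√2|10⟩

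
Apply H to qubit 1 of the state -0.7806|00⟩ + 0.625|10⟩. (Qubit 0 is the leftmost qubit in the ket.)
-0.552|00⟩ - 0.552|01⟩ + 0.4419|10⟩ + 0.4419|11⟩

H on qubit 1 mixes each pair of kets that differ only in qubit 1: amplitudes (a, b) of (|…0…⟩, |…1…⟩) become ((a + b)/√2, (a − b)/√2). Kets absent from the input have amplitude 0.
(|00⟩, |01⟩): (a, b) = (-0.7806, 0) → (-0.552, -0.552)
(|10⟩, |11⟩): (a, b) = (0.625, 0) → (0.4419, 0.4419)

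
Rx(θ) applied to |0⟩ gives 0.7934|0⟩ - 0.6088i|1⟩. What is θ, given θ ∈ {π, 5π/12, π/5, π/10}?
5π/12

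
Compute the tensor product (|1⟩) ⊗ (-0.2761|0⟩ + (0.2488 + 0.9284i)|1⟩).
-0.2761|10⟩ + (0.2488 + 0.9284i)|11⟩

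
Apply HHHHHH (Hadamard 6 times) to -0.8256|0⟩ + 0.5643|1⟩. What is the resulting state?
-0.8256|0⟩ + 0.5643|1⟩

H² = I, so an even number of Hadamards cancels: H^6 = I and the state is unchanged.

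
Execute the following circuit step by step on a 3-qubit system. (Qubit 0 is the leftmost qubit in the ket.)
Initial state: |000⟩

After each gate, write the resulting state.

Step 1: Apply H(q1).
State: 1/√2|000⟩ + 1/√2|010⟩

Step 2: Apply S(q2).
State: 1/√2|000⟩ + 1/√2|010⟩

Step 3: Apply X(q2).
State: 1/√2|001⟩ + 1/√2|011⟩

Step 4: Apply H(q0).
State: 1/2|001⟩ + 1/2|011⟩ + 1/2|101⟩ + 1/2|111⟩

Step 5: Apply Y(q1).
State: -(1/2)i|001⟩ + (1/2)i|011⟩ - (1/2)i|101⟩ + (1/2)i|111⟩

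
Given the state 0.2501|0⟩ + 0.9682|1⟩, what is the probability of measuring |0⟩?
0.06255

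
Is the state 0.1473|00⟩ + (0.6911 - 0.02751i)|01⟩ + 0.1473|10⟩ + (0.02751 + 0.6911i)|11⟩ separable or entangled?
Entangled

Writing the state as a|00⟩ + b|01⟩ + c|10⟩ + d|11⟩, it is a product state iff ad − bc = 0.
Here (a, b, c, d) = (0.1473, (0.6911 - 0.02751i), 0.1473, (0.02751 + 0.6911i)): ad − bc = (0.1473)(0.02751 + 0.6911i) − (0.6911 - 0.02751i)(0.1473) = (-0.09775 + 0.1059i) ≠ 0, so the state is entangled.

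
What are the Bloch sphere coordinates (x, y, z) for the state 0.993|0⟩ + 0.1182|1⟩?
(0.2347, 0, 0.9721)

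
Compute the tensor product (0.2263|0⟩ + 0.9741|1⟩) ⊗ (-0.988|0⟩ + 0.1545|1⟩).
-0.2236|00⟩ + 0.03496|01⟩ - 0.9624|10⟩ + 0.1505|11⟩

amp(|b₁b₂…⟩) = product of the factor amplitudes for bits b₁, b₂, …; only kets whose every factor amplitude is nonzero survive.
|00⟩: (0.2263)(-0.988) = -0.2236
|01⟩: (0.2263)(0.1545) = 0.03496
|10⟩: (0.9741)(-0.988) = -0.9624
|11⟩: (0.9741)(0.1545) = 0.1505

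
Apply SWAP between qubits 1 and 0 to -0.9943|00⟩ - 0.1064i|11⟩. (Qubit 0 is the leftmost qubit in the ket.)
-0.9943|00⟩ - 0.1064i|11⟩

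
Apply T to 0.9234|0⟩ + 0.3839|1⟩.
0.9234|0⟩ + (0.2715 + 0.2715i)|1⟩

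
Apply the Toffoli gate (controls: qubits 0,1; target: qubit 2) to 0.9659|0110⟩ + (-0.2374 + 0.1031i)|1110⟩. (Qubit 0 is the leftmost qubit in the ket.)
0.9659|0110⟩ + (-0.2374 + 0.1031i)|1100⟩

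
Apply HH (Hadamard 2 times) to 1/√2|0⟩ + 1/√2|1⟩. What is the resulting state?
1/√2|0⟩ + 1/√2|1⟩

H² = I, so an even number of Hadamards cancels: H^2 = I and the state is unchanged.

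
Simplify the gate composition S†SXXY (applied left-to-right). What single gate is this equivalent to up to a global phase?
Y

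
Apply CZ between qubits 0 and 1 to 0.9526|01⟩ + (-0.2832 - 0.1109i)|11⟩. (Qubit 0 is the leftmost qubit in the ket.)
0.9526|01⟩ + (0.2832 + 0.1109i)|11⟩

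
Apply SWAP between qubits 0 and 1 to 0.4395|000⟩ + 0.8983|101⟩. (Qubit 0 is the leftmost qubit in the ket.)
0.4395|000⟩ + 0.8983|011⟩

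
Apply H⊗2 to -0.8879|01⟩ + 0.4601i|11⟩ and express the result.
(-0.444 + 0.2301i)|00⟩ + (0.444 - 0.2301i)|01⟩ + (-0.444 - 0.2301i)|10⟩ + (0.444 + 0.2301i)|11⟩

H⊗2 gives amp(|y⟩) = (1/2) Σ_x (−1)^(x·y) amp(|x⟩), where x·y is the number of positions in which both x and y have a 1.
|00⟩: (-0.8879 + 0.4601i)/2 = (-0.444 + 0.2301i)
|01⟩: (0.8879 - 0.4601i)/2 = (0.444 - 0.2301i)
|10⟩: (-0.8879 - 0.4601i)/2 = (-0.444 - 0.2301i)
|11⟩: (0.8879 + 0.4601i)/2 = (0.444 + 0.2301i)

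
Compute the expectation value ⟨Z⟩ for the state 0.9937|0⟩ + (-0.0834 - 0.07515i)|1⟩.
0.9748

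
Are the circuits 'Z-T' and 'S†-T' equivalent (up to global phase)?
No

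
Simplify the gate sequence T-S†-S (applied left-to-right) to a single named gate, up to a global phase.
T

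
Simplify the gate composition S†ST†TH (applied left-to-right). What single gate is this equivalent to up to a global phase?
H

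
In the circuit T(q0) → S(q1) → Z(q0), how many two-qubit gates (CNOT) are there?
0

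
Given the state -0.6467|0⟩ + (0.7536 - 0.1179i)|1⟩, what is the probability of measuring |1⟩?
0.5818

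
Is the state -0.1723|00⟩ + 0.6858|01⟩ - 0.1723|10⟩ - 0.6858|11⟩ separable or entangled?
Entangled

Writing the state as a|00⟩ + b|01⟩ + c|10⟩ + d|11⟩, it is a product state iff ad − bc = 0.
Here (a, b, c, d) = (-0.1723, 0.6858, -0.1723, -0.6858): ad − bc = (-0.1723)(-0.6858) − (0.6858)(-0.1723) = 0.2363 ≠ 0, so the state is entangled.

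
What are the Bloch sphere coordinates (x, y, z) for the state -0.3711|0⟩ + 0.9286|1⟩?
(-0.6892, 0, -0.7246)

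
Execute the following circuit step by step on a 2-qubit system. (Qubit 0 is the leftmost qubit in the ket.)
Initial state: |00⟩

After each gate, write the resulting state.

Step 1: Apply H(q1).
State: 1/√2|00⟩ + 1/√2|01⟩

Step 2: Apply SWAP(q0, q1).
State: 1/√2|00⟩ + 1/√2|10⟩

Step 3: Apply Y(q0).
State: -(1/√2)i|00⟩ + (1/√2)i|10⟩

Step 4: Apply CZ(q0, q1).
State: -(1/√2)i|00⟩ + (1/√2)i|10⟩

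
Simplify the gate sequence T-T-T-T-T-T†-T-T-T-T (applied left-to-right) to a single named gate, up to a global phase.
I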